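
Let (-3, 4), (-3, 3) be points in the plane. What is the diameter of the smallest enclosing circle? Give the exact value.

The smallest circle enclosing two points has them as diameter endpoints.
Centre = midpoint = (-3, 3.5); r² = |(-3, 4)−(-3, 3)|²/4 = 1/4 = 0.25.
Diameter = 2r = 2√(0.25) = 1.

1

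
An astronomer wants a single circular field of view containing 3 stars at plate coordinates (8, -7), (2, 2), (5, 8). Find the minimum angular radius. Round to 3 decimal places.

7.649

Call the three points A, B, C in the order given.
Side lengths²: AB² = 117, AC² = 234, BC² = 45.
Since AC² = 234 ≥ 117 + 45 = 162, the angle opposite AC is not acute, so the smallest enclosing circle has AC as diameter.
Centre = midpoint of AC = (6.5, 0.5), r² = 234/4 = 58.5.
r = √(58.5) ≈ 7.649.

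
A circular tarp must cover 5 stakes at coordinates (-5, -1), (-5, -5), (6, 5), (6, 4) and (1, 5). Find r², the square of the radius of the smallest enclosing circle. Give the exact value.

55.25

The minimum enclosing circle of a finite set is fixed by two of the points (as a diameter) or three (as a circumcircle).
The farthest pair is (-5, -5)–(6, 5) with squared distance 221. The circle on this segment as diameter has centre (0.5, 0) and r² = 221/4 = 55.25.
Check (-5, -1): distance² to centre = 31.25 ≤ 55.25, so it lies inside.
All remaining points lie in this disk, and no smaller disk contains both endpoints, so this is the minimum enclosing circle.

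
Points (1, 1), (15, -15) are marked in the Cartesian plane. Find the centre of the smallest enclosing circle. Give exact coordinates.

(8, -7)

The smallest circle enclosing two points has them as diameter endpoints.
Centre = midpoint = (8, -7); r² = |(1, 1)−(15, -15)|²/4 = 452/4 = 113.
Centre = (8, -7).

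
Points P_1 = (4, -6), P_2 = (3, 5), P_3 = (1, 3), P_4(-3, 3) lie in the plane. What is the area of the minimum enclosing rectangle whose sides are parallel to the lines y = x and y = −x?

In coordinates u = x + y, v = x − y the rectangle is axis-aligned; the map (x,y)→(u,v) scales areas by 2.
u-values: -2, 8, 4, 0; range = 8 − (-2) = 10.
v-values: 10, -2, -2, -6; range = 10 − (-6) = 16.
Area = (10 × 16) / 2 = 80.

80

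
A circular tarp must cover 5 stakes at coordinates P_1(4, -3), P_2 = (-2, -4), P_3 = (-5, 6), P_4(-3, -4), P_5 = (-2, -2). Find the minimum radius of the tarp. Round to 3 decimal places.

The minimum enclosing circle of a finite set is fixed by two of the points (as a diameter) or three (as a circumcircle).
The farthest pair is P_1–P_3 with squared distance 162. The circle on this segment as diameter has centre (-0.5, 1.5) and r² = 162/4 = 40.5.
Check P_2: distance² to centre = 32.5 ≤ 40.5, so it lies inside.
All remaining points lie in this disk, and no smaller disk contains both endpoints, so this is the minimum enclosing circle.
r = √(40.5) ≈ 6.364.

6.364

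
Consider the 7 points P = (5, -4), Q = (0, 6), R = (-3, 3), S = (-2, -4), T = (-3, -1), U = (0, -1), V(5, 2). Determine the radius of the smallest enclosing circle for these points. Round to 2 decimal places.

5.70

By Welzl's lemma the MEC is supported by two points (diametrically opposite) or three points (on a circumcircle).
The minimum enclosing circle is determined by three boundary points: P, Q, S.
Their circumcentre is (1.5, 0.5) with r² = 32.5.
The farthest remaining point R is at distance² 26.5 ≤ 32.5.
r = √(32.5) ≈ 5.70.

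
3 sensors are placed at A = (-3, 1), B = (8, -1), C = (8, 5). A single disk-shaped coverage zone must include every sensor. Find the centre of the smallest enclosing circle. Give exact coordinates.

(63/22, 2)

Side lengths²: AB² = 125, AC² = 137, BC² = 36.
Since AC² = 137 < 125 + 36 = 161, the triangle is acute, so the smallest enclosing circle is the circumcircle.
Circumcentre = (63/22, 2), r² = 17125/484.
Centre = (63/22, 2).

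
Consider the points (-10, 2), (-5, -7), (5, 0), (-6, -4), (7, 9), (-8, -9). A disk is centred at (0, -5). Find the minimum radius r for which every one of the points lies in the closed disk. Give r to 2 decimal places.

The required radius is the distance from (0, -5) to the farthest point.
Squared distances: 149, 29, 50, 37, 245, 80.
Maximum is 245, attained at (7, 9).
r = √245 ≈ 15.65.

15.65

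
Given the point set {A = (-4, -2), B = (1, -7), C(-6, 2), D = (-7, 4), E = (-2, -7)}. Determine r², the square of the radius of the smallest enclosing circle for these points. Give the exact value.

46.25

A smallest enclosing disk is always determined by at most three of the input points on its boundary.
The farthest pair is B–D with squared distance 185. The circle on this segment as diameter has centre (-3, -1.5) and r² = 185/4 = 46.25.
Check A: distance² to centre = 1.25 ≤ 46.25, so it lies inside.
All remaining points lie in this disk, and no smaller disk contains both endpoints, so this is the minimum enclosing circle.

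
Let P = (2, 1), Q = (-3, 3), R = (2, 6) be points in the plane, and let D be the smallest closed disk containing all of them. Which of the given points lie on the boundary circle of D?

P, Q, R

Side lengths²: PQ² = 29, PR² = 25, QR² = 34.
Since QR² = 34 < 29 + 25 = 54, the triangle is acute, so the smallest enclosing circle is the circumcircle.
Circumcentre = (0.1, 3.5), r² = 9.86.
The points at distance exactly r from the centre are P, Q, R — 3 points.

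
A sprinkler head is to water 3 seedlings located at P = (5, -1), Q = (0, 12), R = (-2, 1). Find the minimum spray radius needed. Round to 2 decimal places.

Side lengths²: PQ² = 194, PR² = 53, QR² = 125.
Since PQ² = 194 ≥ 125 + 53 = 178, the angle opposite PQ is not acute, so the smallest enclosing circle has PQ as diameter.
Centre = midpoint of PQ = (2.5, 5.5), r² = 194/4 = 48.5.
r = √(48.5) ≈ 6.96.

6.96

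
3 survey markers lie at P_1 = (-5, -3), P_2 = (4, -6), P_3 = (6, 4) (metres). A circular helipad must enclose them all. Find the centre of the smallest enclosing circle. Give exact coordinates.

(0.9375, -0.1875)

Side lengths²: P_1P_2² = 90, P_1P_3² = 170, P_2P_3² = 104.
Since P_1P_3² = 170 < 104 + 90 = 194, the triangle is acute, so the smallest enclosing circle is the circumcircle.
Circumcentre = (0.9375, -0.1875), r² = 43.1640625.
Centre = (0.9375, -0.1875).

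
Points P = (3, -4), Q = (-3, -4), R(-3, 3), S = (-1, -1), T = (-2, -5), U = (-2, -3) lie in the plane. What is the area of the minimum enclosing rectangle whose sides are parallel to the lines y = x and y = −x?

45.5

In coordinates u = x + y, v = x − y the rectangle is axis-aligned; the map (x,y)→(u,v) scales areas by 2.
u-values: -1, -7, 0, -2, -7, -5; range = 0 − (-7) = 7.
v-values: 7, 1, -6, 0, 3, 1; range = 7 − (-6) = 13.
Area = (7 × 13) / 2 = 45.5.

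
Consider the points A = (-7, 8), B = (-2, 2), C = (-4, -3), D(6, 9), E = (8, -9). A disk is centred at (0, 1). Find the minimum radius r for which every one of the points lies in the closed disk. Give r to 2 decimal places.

The required radius is the distance from (0, 1) to the farthest point.
Squared distances: 98, 5, 32, 100, 164.
Maximum is 164, attained at E.
r = √164 ≈ 12.81.

12.81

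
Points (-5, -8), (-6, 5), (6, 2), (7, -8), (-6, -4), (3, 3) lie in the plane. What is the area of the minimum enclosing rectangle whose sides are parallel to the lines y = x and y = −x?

273

In coordinates u = x + y, v = x − y the rectangle is axis-aligned; the map (x,y)→(u,v) scales areas by 2.
u-values: -13, -1, 8, -1, -10, 6; range = 8 − (-13) = 21.
v-values: 3, -11, 4, 15, -2, 0; range = 15 − (-11) = 26.
Area = (21 × 26) / 2 = 273.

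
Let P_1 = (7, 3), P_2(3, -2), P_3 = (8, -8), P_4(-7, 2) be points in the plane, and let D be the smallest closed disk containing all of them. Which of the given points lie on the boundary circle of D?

The minimum enclosing circle of a finite set is fixed by two of the points (as a diameter) or three (as a circumcircle).
The farthest pair is P_3–P_4 with squared distance 325. The circle on this segment as diameter has centre (0.5, -3) and r² = 325/4 = 81.25.
Check P_1: distance² to centre = 78.25 ≤ 81.25, so it lies inside.
All remaining points lie in this disk, and no smaller disk contains both endpoints, so this is the minimum enclosing circle.
The points at distance exactly r from the centre are P_3, P_4 — 2 points.

P_3, P_4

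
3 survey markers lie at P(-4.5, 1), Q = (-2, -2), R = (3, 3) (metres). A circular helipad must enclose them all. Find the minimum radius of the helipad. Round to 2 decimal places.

Side lengths²: PQ² = 15.25, PR² = 60.25, QR² = 50.
Since PR² = 60.25 < 50 + 15.25 = 65.25, the triangle is acute, so the smallest enclosing circle is the circumcircle.
Circumcentre = (-29/44, 73/44), r² = 14701/968.
r = √(14701/968) ≈ 3.90.

3.90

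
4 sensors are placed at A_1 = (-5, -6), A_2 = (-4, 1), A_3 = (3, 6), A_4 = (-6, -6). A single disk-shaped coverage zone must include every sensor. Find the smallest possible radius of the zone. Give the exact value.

7.5

The farthest pair is A_3–A_4 with squared distance 225. The circle on this segment as diameter has centre (-1.5, 0) and r² = 225/4 = 56.25.
Check A_1: distance² to centre = 48.25 ≤ 56.25, so it lies inside.
All remaining points lie in this disk, and no smaller disk contains both endpoints, so this is the minimum enclosing circle.
r = √(56.25) = 7.5.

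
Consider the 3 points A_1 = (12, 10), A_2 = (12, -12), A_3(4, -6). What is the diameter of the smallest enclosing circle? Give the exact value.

Side lengths²: A_1A_2² = 484, A_1A_3² = 320, A_2A_3² = 100.
Since A_1A_2² = 484 ≥ 320 + 100 = 420, the angle opposite A_1A_2 is not acute, so the smallest enclosing circle has A_1A_2 as diameter.
Centre = midpoint of A_1A_2 = (12, -1), r² = 484/4 = 121.
Diameter = 2r = 2√121 = 22.

22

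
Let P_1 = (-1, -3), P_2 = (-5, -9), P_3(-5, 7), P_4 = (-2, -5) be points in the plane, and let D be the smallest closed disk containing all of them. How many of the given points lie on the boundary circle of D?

2

The farthest pair is P_2–P_3 with squared distance 256. The circle on this segment as diameter has centre (-5, -1) and r² = 256/4 = 64.
Check P_1: distance² to centre = 20 ≤ 64, so it lies inside.
All remaining points lie in this disk, and no smaller disk contains both endpoints, so this is the minimum enclosing circle.
The points at distance exactly r from the centre are P_2, P_3 — 2 points.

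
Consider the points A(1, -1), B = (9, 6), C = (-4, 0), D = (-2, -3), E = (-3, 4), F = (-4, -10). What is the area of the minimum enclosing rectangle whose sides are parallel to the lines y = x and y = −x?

In coordinates u = x + y, v = x − y the rectangle is axis-aligned; the map (x,y)→(u,v) scales areas by 2.
u-values: 0, 15, -4, -5, 1, -14; range = 15 − (-14) = 29.
v-values: 2, 3, -4, 1, -7, 6; range = 6 − (-7) = 13.
Area = (29 × 13) / 2 = 188.5.

188.5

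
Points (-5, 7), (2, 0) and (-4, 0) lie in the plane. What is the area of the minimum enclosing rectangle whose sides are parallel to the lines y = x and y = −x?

In coordinates u = x + y, v = x − y the rectangle is axis-aligned; the map (x,y)→(u,v) scales areas by 2.
u-values: 2, 2, -4; range = 2 − (-4) = 6.
v-values: -12, 2, -4; range = 2 − (-12) = 14.
Area = (6 × 14) / 2 = 42.

42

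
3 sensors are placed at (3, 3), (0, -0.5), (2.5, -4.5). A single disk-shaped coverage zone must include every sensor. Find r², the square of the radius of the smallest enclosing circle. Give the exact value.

14.125

Call the three points A, B, C in the order given.
Side lengths²: AB² = 21.25, AC² = 56.5, BC² = 22.25.
Since AC² = 56.5 ≥ 22.25 + 21.25 = 43.5, the angle opposite AC is not acute, so the smallest enclosing circle has AC as diameter.
Centre = midpoint of AC = (2.75, -0.75), r² = 56.5/4 = 14.125.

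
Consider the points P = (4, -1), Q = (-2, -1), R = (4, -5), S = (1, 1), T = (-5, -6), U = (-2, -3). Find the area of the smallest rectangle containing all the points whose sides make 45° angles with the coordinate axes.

In coordinates u = x + y, v = x − y the rectangle is axis-aligned; the map (x,y)→(u,v) scales areas by 2.
u-values: 3, -3, -1, 2, -11, -5; range = 3 − (-11) = 14.
v-values: 5, -1, 9, 0, 1, 1; range = 9 − (-1) = 10.
Area = (14 × 10) / 2 = 70.

70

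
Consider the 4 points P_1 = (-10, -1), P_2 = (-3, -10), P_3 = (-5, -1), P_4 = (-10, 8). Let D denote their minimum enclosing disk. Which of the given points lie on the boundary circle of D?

By Welzl's lemma the MEC is supported by two points (diametrically opposite) or three points (on a circumcircle).
The farthest pair is P_2–P_4 with squared distance 373. The circle on this segment as diameter has centre (-6.5, -1) and r² = 373/4 = 93.25.
Check P_1: distance² to centre = 12.25 ≤ 93.25, so it lies inside.
All remaining points lie in this disk, and no smaller disk contains both endpoints, so this is the minimum enclosing circle.
The points at distance exactly r from the centre are P_2, P_4 — 2 points.

P_2, P_4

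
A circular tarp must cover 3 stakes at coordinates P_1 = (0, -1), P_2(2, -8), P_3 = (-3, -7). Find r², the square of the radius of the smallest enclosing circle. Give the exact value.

3445/242

Side lengths²: P_1P_2² = 53, P_1P_3² = 45, P_2P_3² = 26.
Since P_1P_2² = 53 < 45 + 26 = 71, the triangle is acute, so the smallest enclosing circle is the circumcircle.
Circumcentre = (1/22, -105/22), r² = 3445/242.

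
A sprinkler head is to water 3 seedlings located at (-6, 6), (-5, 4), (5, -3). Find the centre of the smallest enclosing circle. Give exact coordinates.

(-0.5, 1.5)

Call the three points A, B, C in the order given.
Side lengths²: AB² = 5, AC² = 202, BC² = 149.
Since AC² = 202 ≥ 149 + 5 = 154, the angle opposite AC is not acute, so the smallest enclosing circle has AC as diameter.
Centre = midpoint of AC = (-0.5, 1.5), r² = 202/4 = 50.5.
Centre = (-0.5, 1.5).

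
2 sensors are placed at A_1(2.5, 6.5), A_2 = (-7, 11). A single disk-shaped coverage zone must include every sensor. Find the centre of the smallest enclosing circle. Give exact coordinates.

(-2.25, 8.75)

The smallest circle enclosing two points has them as diameter endpoints.
Centre = midpoint = (-2.25, 8.75); r² = |A_1A_2|²/4 = 110.5/4 = 27.625.
Centre = (-2.25, 8.75).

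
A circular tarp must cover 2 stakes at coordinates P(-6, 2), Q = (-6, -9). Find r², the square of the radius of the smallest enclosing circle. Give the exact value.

30.25

The smallest circle enclosing two points has them as diameter endpoints.
Centre = midpoint = (-6, -3.5); r² = |PQ|²/4 = 121/4 = 30.25.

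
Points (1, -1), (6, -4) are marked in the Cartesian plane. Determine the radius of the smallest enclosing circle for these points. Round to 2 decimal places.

The smallest circle enclosing two points has them as diameter endpoints.
Centre = midpoint = (3.5, -2.5); r² = |(1, -1)−(6, -4)|²/4 = 34/4 = 8.5.
r = √(8.5) ≈ 2.92.

2.92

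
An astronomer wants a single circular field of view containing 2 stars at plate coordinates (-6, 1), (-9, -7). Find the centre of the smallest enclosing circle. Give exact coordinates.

(-7.5, -3)

The smallest circle enclosing two points has them as diameter endpoints.
Centre = midpoint = (-7.5, -3); r² = |(-6, 1)−(-9, -7)|²/4 = 73/4 = 18.25.
Centre = (-7.5, -3).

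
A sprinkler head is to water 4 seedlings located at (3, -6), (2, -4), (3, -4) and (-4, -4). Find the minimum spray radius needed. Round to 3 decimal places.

3.640

A smallest enclosing disk is always determined by at most three of the input points on its boundary.
The farthest pair is (3, -6)–(-4, -4) with squared distance 53. The circle on this segment as diameter has centre (-0.5, -5) and r² = 53/4 = 13.25.
Check (2, -4): distance² to centre = 7.25 ≤ 13.25, so it lies inside.
All remaining points lie in this disk, and no smaller disk contains both endpoints, so this is the minimum enclosing circle.
r = √(13.25) ≈ 3.640.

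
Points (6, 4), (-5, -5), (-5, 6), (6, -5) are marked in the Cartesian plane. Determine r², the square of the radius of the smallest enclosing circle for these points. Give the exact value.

60.5

The farthest pair is (-5, 6)–(6, -5) with squared distance 242. The circle on this segment as diameter has centre (0.5, 0.5) and r² = 242/4 = 60.5.
Check (6, 4): distance² to centre = 42.5 ≤ 60.5, so it lies inside.
All remaining points lie in this disk, and no smaller disk contains both endpoints, so this is the minimum enclosing circle.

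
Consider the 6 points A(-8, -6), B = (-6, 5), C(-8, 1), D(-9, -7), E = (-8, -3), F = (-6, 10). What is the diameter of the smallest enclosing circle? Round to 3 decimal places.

17.263

The farthest pair is D–F with squared distance 298. The circle on this segment as diameter has centre (-7.5, 1.5) and r² = 298/4 = 74.5.
Check A: distance² to centre = 56.5 ≤ 74.5, so it lies inside.
All remaining points lie in this disk, and no smaller disk contains both endpoints, so this is the minimum enclosing circle.
Diameter = 2r = 2√(74.5) ≈ 17.263.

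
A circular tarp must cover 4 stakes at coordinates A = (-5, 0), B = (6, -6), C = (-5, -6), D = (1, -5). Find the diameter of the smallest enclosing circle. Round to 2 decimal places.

12.53

The minimum enclosing circle of a finite set is fixed by two of the points (as a diameter) or three (as a circumcircle).
The farthest pair is A–B with squared distance 157. The circle on this segment as diameter has centre (0.5, -3) and r² = 157/4 = 39.25.
Check C: distance² to centre = 39.25 ≤ 39.25, so it lies inside.
All remaining points lie in this disk, and no smaller disk contains both endpoints, so this is the minimum enclosing circle.
Diameter = 2r = 2√(39.25) ≈ 12.53.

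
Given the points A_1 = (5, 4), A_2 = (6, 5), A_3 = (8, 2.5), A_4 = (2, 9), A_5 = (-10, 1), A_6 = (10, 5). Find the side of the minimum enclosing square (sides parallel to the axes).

20

The bounding box has width 20 and height 8.
An axis-aligned square enclosing the set must have side ≥ max(width, height).
So the minimum side is max(20, 8) = 20.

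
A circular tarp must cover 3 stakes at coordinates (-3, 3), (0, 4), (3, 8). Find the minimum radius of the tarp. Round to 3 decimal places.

3.905

Call the three points A, B, C in the order given.
Side lengths²: AB² = 10, AC² = 61, BC² = 25.
Since AC² = 61 ≥ 25 + 10 = 35, the angle opposite AC is not acute, so the smallest enclosing circle has AC as diameter.
Centre = midpoint of AC = (0, 5.5), r² = 61/4 = 15.25.
r = √(15.25) ≈ 3.905.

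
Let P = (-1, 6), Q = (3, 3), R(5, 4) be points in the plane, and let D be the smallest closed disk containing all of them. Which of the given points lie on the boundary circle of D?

Side lengths²: PQ² = 25, PR² = 40, QR² = 5.
Since PR² = 40 ≥ 25 + 5 = 30, the angle opposite PR is not acute, so the smallest enclosing circle has PR as diameter.
Centre = midpoint of PR = (2, 5), r² = 40/4 = 10.
The points at distance exactly r from the centre are P, R — 2 points.

P, R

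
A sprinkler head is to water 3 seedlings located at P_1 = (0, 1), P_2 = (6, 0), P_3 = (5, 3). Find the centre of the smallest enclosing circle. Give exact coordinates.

(103/34, 23/34)

Side lengths²: P_1P_2² = 37, P_1P_3² = 29, P_2P_3² = 10.
Since P_1P_2² = 37 < 29 + 10 = 39, the triangle is acute, so the smallest enclosing circle is the circumcircle.
Circumcentre = (103/34, 23/34), r² = 5365/578.
Centre = (103/34, 23/34).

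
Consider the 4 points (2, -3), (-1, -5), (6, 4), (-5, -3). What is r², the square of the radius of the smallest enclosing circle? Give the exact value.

42.5

The farthest pair is (6, 4)–(-5, -3) with squared distance 170. The circle on this segment as diameter has centre (0.5, 0.5) and r² = 170/4 = 42.5.
Check (2, -3): distance² to centre = 14.5 ≤ 42.5, so it lies inside.
All remaining points lie in this disk, and no smaller disk contains both endpoints, so this is the minimum enclosing circle.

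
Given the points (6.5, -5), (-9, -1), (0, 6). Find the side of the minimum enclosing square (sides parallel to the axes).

15.5

The bounding box has width 15.5 and height 11.
An axis-aligned square enclosing the set must have side ≥ max(width, height).
So the minimum side is max(15.5, 11) = 15.5.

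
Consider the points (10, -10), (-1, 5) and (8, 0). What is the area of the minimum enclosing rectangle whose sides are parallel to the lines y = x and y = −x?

In coordinates u = x + y, v = x − y the rectangle is axis-aligned; the map (x,y)→(u,v) scales areas by 2.
u-values: 0, 4, 8; range = 8 − 0 = 8.
v-values: 20, -6, 8; range = 20 − (-6) = 26.
Area = (8 × 26) / 2 = 104.

104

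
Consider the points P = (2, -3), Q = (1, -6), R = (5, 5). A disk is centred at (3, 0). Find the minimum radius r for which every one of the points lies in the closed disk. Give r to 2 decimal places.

The required radius is the distance from (3, 0) to the farthest point.
Squared distances: 10, 40, 29.
Maximum is 40, attained at Q.
r = √40 ≈ 6.32.

6.32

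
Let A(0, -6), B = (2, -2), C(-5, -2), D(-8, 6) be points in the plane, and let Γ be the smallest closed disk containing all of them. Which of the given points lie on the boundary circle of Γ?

A, D

The minimum enclosing circle of a finite set is fixed by two of the points (as a diameter) or three (as a circumcircle).
The farthest pair is A–D with squared distance 208. The circle on this segment as diameter has centre (-4, 0) and r² = 208/4 = 52.
Check B: distance² to centre = 40 ≤ 52, so it lies inside.
All remaining points lie in this disk, and no smaller disk contains both endpoints, so this is the minimum enclosing circle.
The points at distance exactly r from the centre are A, D — 2 points.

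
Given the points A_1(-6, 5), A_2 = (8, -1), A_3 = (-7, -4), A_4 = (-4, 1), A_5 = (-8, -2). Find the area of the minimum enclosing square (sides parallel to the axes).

256

The bounding box has width 16 and height 9.
An axis-aligned square enclosing the set must have side ≥ max(width, height).
So the minimum side is max(16, 9) = 16.
Area = 16² = 256.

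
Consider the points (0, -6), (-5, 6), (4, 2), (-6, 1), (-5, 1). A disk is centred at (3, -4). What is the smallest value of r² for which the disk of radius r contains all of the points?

The required radius is the distance from (3, -4) to the farthest point.
Squared distances: 13, 164, 37, 106, 89.
Maximum is 164, attained at (-5, 6).

164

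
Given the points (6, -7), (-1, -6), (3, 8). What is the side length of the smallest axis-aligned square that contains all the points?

15

The bounding box has width 7 and height 15.
An axis-aligned square enclosing the set must have side ≥ max(width, height).
So the minimum side is max(7, 15) = 15.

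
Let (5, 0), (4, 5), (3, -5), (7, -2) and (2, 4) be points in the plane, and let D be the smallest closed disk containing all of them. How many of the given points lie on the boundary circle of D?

The minimum enclosing circle of a finite set is fixed by two of the points (as a diameter) or three (as a circumcircle).
The farthest pair is (4, 5)–(3, -5) with squared distance 101. The circle on this segment as diameter has centre (3.5, 0) and r² = 101/4 = 25.25.
Check (5, 0): distance² to centre = 2.25 ≤ 25.25, so it lies inside.
All remaining points lie in this disk, and no smaller disk contains both endpoints, so this is the minimum enclosing circle.
The points at distance exactly r from the centre are (4, 5), (3, -5) — 2 points.

2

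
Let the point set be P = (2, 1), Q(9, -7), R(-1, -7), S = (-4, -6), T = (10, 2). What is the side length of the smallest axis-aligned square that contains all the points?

14

The bounding box has width 14 and height 9.
An axis-aligned square enclosing the set must have side ≥ max(width, height).
So the minimum side is max(14, 9) = 14.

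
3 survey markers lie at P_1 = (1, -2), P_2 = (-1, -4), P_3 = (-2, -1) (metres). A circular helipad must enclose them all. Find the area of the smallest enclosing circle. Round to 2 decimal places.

Side lengths²: P_1P_2² = 8, P_1P_3² = 10, P_2P_3² = 10.
Since P_2P_3² = 10 < 10 + 8 = 18, the triangle is acute, so the smallest enclosing circle is the circumcircle.
Circumcentre = (-0.75, -2.25), r² = 3.125.
Area = π·r² = π·3.125 ≈ 9.82.

9.82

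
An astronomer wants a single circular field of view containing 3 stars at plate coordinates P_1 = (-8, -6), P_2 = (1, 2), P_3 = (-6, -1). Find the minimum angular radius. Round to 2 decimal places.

6.02

Side lengths²: P_1P_2² = 145, P_1P_3² = 29, P_2P_3² = 58.
Since P_1P_2² = 145 ≥ 58 + 29 = 87, the angle opposite P_1P_2 is not acute, so the smallest enclosing circle has P_1P_2 as diameter.
Centre = midpoint of P_1P_2 = (-3.5, -2), r² = 145/4 = 36.25.
r = √(36.25) ≈ 6.02.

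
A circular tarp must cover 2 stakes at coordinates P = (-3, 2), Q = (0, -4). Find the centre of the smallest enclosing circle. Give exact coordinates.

The smallest circle enclosing two points has them as diameter endpoints.
Centre = midpoint = (-1.5, -1); r² = |PQ|²/4 = 45/4 = 11.25.
Centre = (-1.5, -1).

(-1.5, -1)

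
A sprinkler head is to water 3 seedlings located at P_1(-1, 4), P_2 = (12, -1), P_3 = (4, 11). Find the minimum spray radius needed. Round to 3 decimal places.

Side lengths²: P_1P_2² = 194, P_1P_3² = 74, P_2P_3² = 208.
Since P_2P_3² = 208 < 194 + 74 = 268, the triangle is acute, so the smallest enclosing circle is the circumcircle.
Circumcentre = (187/29, 115/29), r² = 46657/841.
r = √(46657/841) ≈ 7.448.

7.448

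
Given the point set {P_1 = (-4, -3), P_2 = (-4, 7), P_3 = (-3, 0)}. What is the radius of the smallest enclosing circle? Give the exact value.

Side lengths²: P_1P_2² = 100, P_1P_3² = 10, P_2P_3² = 50.
Since P_1P_2² = 100 ≥ 50 + 10 = 60, the angle opposite P_1P_2 is not acute, so the smallest enclosing circle has P_1P_2 as diameter.
Centre = midpoint of P_1P_2 = (-4, 2), r² = 100/4 = 25.
r = √25 = 5.

5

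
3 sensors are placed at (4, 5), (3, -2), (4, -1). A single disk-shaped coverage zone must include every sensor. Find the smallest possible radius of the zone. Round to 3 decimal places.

Call the three points A, B, C in the order given.
Side lengths²: AB² = 50, AC² = 36, BC² = 2.
Since AB² = 50 ≥ 36 + 2 = 38, the angle opposite AB is not acute, so the smallest enclosing circle has AB as diameter.
Centre = midpoint of AB = (3.5, 1.5), r² = 50/4 = 12.5.
r = √(12.5) ≈ 3.536.

3.536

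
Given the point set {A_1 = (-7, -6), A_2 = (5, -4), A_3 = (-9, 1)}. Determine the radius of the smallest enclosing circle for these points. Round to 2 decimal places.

7.43

Side lengths²: A_1A_2² = 148, A_1A_3² = 53, A_2A_3² = 221.
Since A_2A_3² = 221 ≥ 148 + 53 = 201, the angle opposite A_2A_3 is not acute, so the smallest enclosing circle has A_2A_3 as diameter.
Centre = midpoint of A_2A_3 = (-2, -1.5), r² = 221/4 = 55.25.
r = √(55.25) ≈ 7.43.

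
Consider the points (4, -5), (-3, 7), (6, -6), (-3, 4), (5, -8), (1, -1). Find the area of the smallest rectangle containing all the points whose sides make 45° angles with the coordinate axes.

80.5

In coordinates u = x + y, v = x − y the rectangle is axis-aligned; the map (x,y)→(u,v) scales areas by 2.
u-values: -1, 4, 0, 1, -3, 0; range = 4 − (-3) = 7.
v-values: 9, -10, 12, -7, 13, 2; range = 13 − (-10) = 23.
Area = (7 × 23) / 2 = 80.5.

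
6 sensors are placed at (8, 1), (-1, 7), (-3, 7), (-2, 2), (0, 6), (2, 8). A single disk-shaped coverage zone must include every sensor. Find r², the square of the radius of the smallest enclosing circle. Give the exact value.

39.25

By Welzl's lemma the MEC is supported by two points (diametrically opposite) or three points (on a circumcircle).
The farthest pair is (8, 1)–(-3, 7) with squared distance 157. The circle on this segment as diameter has centre (2.5, 4) and r² = 157/4 = 39.25.
Check (-1, 7): distance² to centre = 21.25 ≤ 39.25, so it lies inside.
All remaining points lie in this disk, and no smaller disk contains both endpoints, so this is the minimum enclosing circle.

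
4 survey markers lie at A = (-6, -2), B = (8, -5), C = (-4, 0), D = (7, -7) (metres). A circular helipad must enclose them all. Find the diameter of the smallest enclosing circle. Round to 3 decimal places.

A smallest enclosing disk is always determined by at most three of the input points on its boundary.
The farthest pair is A–B with squared distance 205. The circle on this segment as diameter has centre (1, -3.5) and r² = 205/4 = 51.25.
Check C: distance² to centre = 37.25 ≤ 51.25, so it lies inside.
All remaining points lie in this disk, and no smaller disk contains both endpoints, so this is the minimum enclosing circle.
Diameter = 2r = 2√(51.25) ≈ 14.318.

14.318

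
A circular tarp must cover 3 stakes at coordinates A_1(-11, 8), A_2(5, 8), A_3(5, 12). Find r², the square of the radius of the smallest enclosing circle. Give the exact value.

Side lengths²: A_1A_2² = 256, A_1A_3² = 272, A_2A_3² = 16.
Since A_1A_3² = 272 ≥ 256 + 16 = 272, the angle opposite A_1A_3 is not acute, so the smallest enclosing circle has A_1A_3 as diameter.
Centre = midpoint of A_1A_3 = (-3, 10), r² = 272/4 = 68.

68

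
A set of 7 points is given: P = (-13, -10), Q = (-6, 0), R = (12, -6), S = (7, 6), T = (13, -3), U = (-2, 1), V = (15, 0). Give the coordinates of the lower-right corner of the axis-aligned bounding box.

x-range [-13, 15], y-range [-10, 6].
The lower-right corner is (15, -10).

(15, -10)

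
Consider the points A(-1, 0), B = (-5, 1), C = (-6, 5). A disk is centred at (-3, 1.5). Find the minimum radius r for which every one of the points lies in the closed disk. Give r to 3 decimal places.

The required radius is the distance from (-3, 1.5) to the farthest point.
Squared distances: 6.25, 4.25, 21.25.
Maximum is 21.25, attained at C.
r = √(21.25) ≈ 4.610.

4.610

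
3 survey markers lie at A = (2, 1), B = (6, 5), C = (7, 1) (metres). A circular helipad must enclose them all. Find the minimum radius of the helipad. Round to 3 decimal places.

Side lengths²: AB² = 32, AC² = 25, BC² = 17.
Since AB² = 32 < 25 + 17 = 42, the triangle is acute, so the smallest enclosing circle is the circumcircle.
Circumcentre = (4.5, 2.5), r² = 8.5.
r = √(8.5) ≈ 2.915.

2.915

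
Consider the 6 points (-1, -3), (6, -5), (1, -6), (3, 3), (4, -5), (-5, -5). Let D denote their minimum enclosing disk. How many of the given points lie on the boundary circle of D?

The minimum enclosing circle of a finite set is fixed by two of the points (as a diameter) or three (as a circumcircle).
The minimum enclosing circle is determined by three boundary points: (6, -5), (3, 3), (-5, -5).
Their circumcentre is (0.5, -2.5) with r² = 36.5.
The farthest remaining point (4, -5) is at distance² 18.5 ≤ 36.5.
The points at distance exactly r from the centre are (6, -5), (3, 3), (-5, -5) — 3 points.

3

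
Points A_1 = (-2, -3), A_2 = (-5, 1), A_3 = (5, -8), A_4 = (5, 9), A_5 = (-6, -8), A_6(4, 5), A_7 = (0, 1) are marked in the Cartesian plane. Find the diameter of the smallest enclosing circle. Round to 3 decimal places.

20.248

The minimum enclosing circle of a finite set is fixed by two of the points (as a diameter) or three (as a circumcircle).
The farthest pair is A_4–A_5 with squared distance 410. The circle on this segment as diameter has centre (-0.5, 0.5) and r² = 410/4 = 102.5.
Check A_1: distance² to centre = 14.5 ≤ 102.5, so it lies inside.
All remaining points lie in this disk, and no smaller disk contains both endpoints, so this is the minimum enclosing circle.
Diameter = 2r = 2√(102.5) ≈ 20.248.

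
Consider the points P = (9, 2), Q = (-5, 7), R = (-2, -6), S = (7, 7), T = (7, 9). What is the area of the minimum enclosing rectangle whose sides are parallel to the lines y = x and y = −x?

In coordinates u = x + y, v = x − y the rectangle is axis-aligned; the map (x,y)→(u,v) scales areas by 2.
u-values: 11, 2, -8, 14, 16; range = 16 − (-8) = 24.
v-values: 7, -12, 4, 0, -2; range = 7 − (-12) = 19.
Area = (24 × 19) / 2 = 228.

228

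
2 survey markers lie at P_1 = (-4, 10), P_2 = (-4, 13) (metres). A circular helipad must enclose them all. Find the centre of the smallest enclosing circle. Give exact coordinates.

(-4, 11.5)

The smallest circle enclosing two points has them as diameter endpoints.
Centre = midpoint = (-4, 11.5); r² = |P_1P_2|²/4 = 9/4 = 2.25.
Centre = (-4, 11.5).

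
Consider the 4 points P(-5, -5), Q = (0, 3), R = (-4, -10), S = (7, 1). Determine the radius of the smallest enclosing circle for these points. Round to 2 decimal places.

7.78

By Welzl's lemma the MEC is supported by two points (diametrically opposite) or three points (on a circumcircle).
The farthest pair is R–S with squared distance 242. The circle on this segment as diameter has centre (1.5, -4.5) and r² = 242/4 = 60.5.
Check P: distance² to centre = 42.5 ≤ 60.5, so it lies inside.
All remaining points lie in this disk, and no smaller disk contains both endpoints, so this is the minimum enclosing circle.
r = √(60.5) ≈ 7.78.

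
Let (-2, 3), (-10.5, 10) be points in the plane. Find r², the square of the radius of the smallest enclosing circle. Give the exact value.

30.3125

The smallest circle enclosing two points has them as diameter endpoints.
Centre = midpoint = (-6.25, 6.5); r² = |(-2, 3)−(-10.5, 10)|²/4 = 121.25/4 = 30.3125.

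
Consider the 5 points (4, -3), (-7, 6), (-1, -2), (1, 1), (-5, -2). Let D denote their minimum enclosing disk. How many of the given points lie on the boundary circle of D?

2

By Welzl's lemma the MEC is supported by two points (diametrically opposite) or three points (on a circumcircle).
The farthest pair is (4, -3)–(-7, 6) with squared distance 202. The circle on this segment as diameter has centre (-1.5, 1.5) and r² = 202/4 = 50.5.
Check (-1, -2): distance² to centre = 12.5 ≤ 50.5, so it lies inside.
All remaining points lie in this disk, and no smaller disk contains both endpoints, so this is the minimum enclosing circle.
The points at distance exactly r from the centre are (4, -3), (-7, 6) — 2 points.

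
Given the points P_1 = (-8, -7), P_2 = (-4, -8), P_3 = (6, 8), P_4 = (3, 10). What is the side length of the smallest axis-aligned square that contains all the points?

18

The bounding box has width 14 and height 18.
An axis-aligned square enclosing the set must have side ≥ max(width, height).
So the minimum side is max(14, 18) = 18.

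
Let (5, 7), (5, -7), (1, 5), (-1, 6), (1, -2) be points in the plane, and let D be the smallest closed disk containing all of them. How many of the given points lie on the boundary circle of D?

3

By Welzl's lemma the MEC is supported by two points (diametrically opposite) or three points (on a circumcircle).
The minimum enclosing circle is determined by three boundary points: (5, 7), (5, -7), (-1, 6).
Their circumcentre is (37/12, 0) with r² = 7585/144.
The farthest remaining point (1, 5) is at distance² 4225/144 ≤ 7585/144.
The points at distance exactly r from the centre are (5, 7), (5, -7), (-1, 6) — 3 points.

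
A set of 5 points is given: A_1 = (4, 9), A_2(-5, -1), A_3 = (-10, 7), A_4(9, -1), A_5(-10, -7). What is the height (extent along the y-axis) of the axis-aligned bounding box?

max y = 9, min y = -7, so height = 16.

16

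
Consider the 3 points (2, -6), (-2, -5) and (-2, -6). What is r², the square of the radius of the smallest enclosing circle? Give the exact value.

Call the three points A, B, C in the order given.
Side lengths²: AB² = 17, AC² = 16, BC² = 1.
Since AB² = 17 ≥ 16 + 1 = 17, the angle opposite AB is not acute, so the smallest enclosing circle has AB as diameter.
Centre = midpoint of AB = (0, -5.5), r² = 17/4 = 4.25.

4.25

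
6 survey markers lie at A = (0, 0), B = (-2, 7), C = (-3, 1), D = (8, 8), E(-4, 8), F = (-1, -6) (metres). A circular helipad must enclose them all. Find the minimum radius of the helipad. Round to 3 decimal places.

The minimum enclosing circle of a finite set is fixed by two of the points (as a diameter) or three (as a circumcircle).
The minimum enclosing circle is determined by three boundary points: D, E, F.
Their circumcentre is (2, 55/28) with r² = 56785/784.
The farthest remaining point B is at distance² 32425/784 ≤ 56785/784.
r = √(56785/784) ≈ 8.511.

8.511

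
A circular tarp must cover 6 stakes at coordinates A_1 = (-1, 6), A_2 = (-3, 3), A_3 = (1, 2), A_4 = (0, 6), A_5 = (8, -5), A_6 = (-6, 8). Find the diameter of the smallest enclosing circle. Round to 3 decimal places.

The minimum enclosing circle of a finite set is fixed by two of the points (as a diameter) or three (as a circumcircle).
The farthest pair is A_5–A_6 with squared distance 365. The circle on this segment as diameter has centre (1, 1.5) and r² = 365/4 = 91.25.
Check A_1: distance² to centre = 24.25 ≤ 91.25, so it lies inside.
All remaining points lie in this disk, and no smaller disk contains both endpoints, so this is the minimum enclosing circle.
Diameter = 2r = 2√(91.25) ≈ 19.105.

19.105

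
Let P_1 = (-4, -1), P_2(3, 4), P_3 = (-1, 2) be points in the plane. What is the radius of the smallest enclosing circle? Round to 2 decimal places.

Side lengths²: P_1P_2² = 74, P_1P_3² = 18, P_2P_3² = 20.
Since P_1P_2² = 74 ≥ 20 + 18 = 38, the angle opposite P_1P_2 is not acute, so the smallest enclosing circle has P_1P_2 as diameter.
Centre = midpoint of P_1P_2 = (-0.5, 1.5), r² = 74/4 = 18.5.
r = √(18.5) ≈ 4.30.

4.30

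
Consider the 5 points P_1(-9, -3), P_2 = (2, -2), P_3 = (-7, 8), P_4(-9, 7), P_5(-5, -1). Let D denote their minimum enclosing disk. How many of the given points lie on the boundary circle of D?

3

A smallest enclosing disk is always determined by at most three of the input points on its boundary.
The minimum enclosing circle is determined by three boundary points: P_1, P_2, P_4.
Their circumcentre is (-43/11, 2) with r² = 6161/121.
The farthest remaining point P_3 is at distance² 5512/121 ≤ 6161/121.
The points at distance exactly r from the centre are P_1, P_2, P_4 — 3 points.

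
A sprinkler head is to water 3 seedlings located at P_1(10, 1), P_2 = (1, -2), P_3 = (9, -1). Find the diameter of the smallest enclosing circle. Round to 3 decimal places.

9.487

Side lengths²: P_1P_2² = 90, P_1P_3² = 5, P_2P_3² = 65.
Since P_1P_2² = 90 ≥ 65 + 5 = 70, the angle opposite P_1P_2 is not acute, so the smallest enclosing circle has P_1P_2 as diameter.
Centre = midpoint of P_1P_2 = (5.5, -0.5), r² = 90/4 = 22.5.
Diameter = 2r = 2√(22.5) ≈ 9.487.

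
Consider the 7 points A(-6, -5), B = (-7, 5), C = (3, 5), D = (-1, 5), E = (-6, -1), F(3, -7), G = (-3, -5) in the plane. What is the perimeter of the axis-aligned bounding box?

44

Width = max x − min x = 3 − (-7) = 10.
Height = max y − min y = 5 − (-7) = 12.
Perimeter = 2(10 + 12) = 44.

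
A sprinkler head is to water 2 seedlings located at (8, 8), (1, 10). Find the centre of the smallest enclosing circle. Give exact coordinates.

The smallest circle enclosing two points has them as diameter endpoints.
Centre = midpoint = (4.5, 9); r² = |(8, 8)−(1, 10)|²/4 = 53/4 = 13.25.
Centre = (4.5, 9).

(4.5, 9)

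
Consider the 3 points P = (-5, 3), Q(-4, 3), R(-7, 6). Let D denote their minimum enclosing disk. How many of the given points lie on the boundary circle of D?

2

Side lengths²: PQ² = 1, PR² = 13, QR² = 18.
Since QR² = 18 ≥ 13 + 1 = 14, the angle opposite QR is not acute, so the smallest enclosing circle has QR as diameter.
Centre = midpoint of QR = (-5.5, 4.5), r² = 18/4 = 4.5.
The points at distance exactly r from the centre are Q, R — 2 points.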